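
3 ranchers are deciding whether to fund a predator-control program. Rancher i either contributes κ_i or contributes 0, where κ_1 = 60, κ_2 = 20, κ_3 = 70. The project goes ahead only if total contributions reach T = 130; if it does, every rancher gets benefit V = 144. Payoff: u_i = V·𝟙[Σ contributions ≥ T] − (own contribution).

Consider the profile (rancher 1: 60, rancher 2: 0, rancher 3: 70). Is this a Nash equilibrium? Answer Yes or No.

Yes

Total = 130 ≥ 130: provided.
Rancher 1 (pledges 60, payoff 84): dropping to 0 → total 70, payoff 0. No gain.
Rancher 2 (pledges 0, payoff 144): pledging 20 → total 150, payoff 124. No gain.
Rancher 3 (pledges 70, payoff 74): dropping to 0 → total 60, payoff 0. No gain.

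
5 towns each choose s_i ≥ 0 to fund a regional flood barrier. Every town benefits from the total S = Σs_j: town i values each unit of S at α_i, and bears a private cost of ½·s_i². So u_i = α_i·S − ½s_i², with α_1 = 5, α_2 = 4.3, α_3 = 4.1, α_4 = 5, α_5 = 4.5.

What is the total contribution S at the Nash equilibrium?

22.9

Town i's FOC: ∂u_i/∂s_i = α_i − s_i = 0, so s_i* = α_i.
NE contributions = (5, 4.3, 4.1, 5, 4.5); S = 22.9.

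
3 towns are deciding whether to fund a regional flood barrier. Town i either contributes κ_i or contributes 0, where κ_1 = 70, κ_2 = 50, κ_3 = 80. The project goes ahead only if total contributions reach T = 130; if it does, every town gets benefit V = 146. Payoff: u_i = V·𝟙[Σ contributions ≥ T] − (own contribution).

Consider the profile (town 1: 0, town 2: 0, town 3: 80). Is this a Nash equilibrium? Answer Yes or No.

No

Total = 80 < 130: not provided.
Town 1 (pledges 0, payoff 0): pledging 70 → total 150, payoff 76. Profitable deviation.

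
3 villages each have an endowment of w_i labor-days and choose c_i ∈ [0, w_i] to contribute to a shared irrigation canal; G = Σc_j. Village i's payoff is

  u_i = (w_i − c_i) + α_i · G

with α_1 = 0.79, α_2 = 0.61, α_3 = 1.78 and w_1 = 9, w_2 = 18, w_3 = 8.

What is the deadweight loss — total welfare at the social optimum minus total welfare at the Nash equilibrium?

58.86

∂u_i/∂c_i = α_i − 1, so village i contributes w_i if α_i > 1, else 0.
α_i > 1 for i ∈ {3}; NE contributions (0, 0, 8), G = 8.
W^NE = Σw_i − G^NE + (Σα_i)·G^NE = 35 + 2.18·8 = 52.44.
Planner: ∂(Σu_j)/∂c_i = Σα_j − 1 = 2.18 > 0, so everyone contributes w_i; G^SO = 35, W^SO = 35 + 2.18·35 = 111.3.
Deadweight loss = 58.86.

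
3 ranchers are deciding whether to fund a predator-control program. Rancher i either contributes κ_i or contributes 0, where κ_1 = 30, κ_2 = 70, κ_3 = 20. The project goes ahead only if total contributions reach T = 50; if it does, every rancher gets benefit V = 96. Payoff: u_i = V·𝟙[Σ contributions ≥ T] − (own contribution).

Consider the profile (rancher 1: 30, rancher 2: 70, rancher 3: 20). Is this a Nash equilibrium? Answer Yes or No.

Total = 120 ≥ 50: provided.
Rancher 1 (pledges 30, payoff 66): dropping to 0 → total 90, payoff 96. Profitable deviation.

No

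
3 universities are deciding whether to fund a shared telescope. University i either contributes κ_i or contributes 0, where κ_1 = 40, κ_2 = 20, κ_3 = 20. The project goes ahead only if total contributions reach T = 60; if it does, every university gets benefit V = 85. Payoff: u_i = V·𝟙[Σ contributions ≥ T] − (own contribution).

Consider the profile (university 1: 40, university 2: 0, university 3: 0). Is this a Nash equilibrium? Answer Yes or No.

Total = 40 < 60: not provided.
University 1 (pledges 40, payoff -40): dropping to 0 → total 0, payoff 0. Profitable deviation.

No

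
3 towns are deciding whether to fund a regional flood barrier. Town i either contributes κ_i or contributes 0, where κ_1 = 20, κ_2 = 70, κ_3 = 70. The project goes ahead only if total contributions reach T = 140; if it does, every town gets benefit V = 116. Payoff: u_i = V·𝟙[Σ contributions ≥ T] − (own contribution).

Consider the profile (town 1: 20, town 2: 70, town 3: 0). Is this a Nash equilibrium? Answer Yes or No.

Total = 90 < 140: not provided.
Town 1 (pledges 20, payoff -20): dropping to 0 → total 70, payoff 0. Profitable deviation.

No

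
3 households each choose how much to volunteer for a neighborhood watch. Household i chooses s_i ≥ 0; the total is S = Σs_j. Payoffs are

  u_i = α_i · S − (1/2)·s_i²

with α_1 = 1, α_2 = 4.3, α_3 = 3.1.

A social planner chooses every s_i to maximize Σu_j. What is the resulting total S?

Planner FOC: ∂(Σu_j)/∂s_i = (Σα_j) − s_i = 0, so s_i^SO = Σα_j = 8.4 for every i; S^SO = 25.2.

25.2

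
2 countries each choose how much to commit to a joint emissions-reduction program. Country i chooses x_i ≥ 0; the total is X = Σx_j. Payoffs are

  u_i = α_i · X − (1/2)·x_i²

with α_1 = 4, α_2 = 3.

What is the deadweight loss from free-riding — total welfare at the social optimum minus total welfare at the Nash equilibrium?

12.5

Country i's FOC: ∂u_i/∂x_i = α_i − x_i = 0, so x_i* = α_i.
NE contributions = (4, 3); X = 7.
W^NE = (Σα)·X − ½Σα_i² = 7² − ½·25 = 36.5.
Planner sets x_i = Σα_j = 7 for every i, so X^SO = 2·7 = 14.
W^SO = (Σα)·X^SO − ½·2·(Σα)² = (2/2)·7² = 49.
Deadweight loss = W^SO − W^NE = 12.5.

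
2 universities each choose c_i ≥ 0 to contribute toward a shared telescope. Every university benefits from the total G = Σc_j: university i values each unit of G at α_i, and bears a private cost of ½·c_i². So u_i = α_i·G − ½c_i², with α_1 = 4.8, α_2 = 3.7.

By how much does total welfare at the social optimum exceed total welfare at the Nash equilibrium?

18.365

University i's FOC: ∂u_i/∂c_i = α_i − c_i = 0, so c_i* = α_i.
NE contributions = (4.8, 3.7); G = 8.5.
W^NE = (Σα)·G − ½Σα_i² = 8.5² − ½·36.73 = 53.885.
Planner sets c_i = Σα_j = 8.5 for every i, so G^SO = 2·8.5 = 17.
W^SO = (Σα)·G^SO − ½·2·(Σα)² = (2/2)·8.5² = 72.25.
Deadweight loss = W^SO − W^NE = 18.365.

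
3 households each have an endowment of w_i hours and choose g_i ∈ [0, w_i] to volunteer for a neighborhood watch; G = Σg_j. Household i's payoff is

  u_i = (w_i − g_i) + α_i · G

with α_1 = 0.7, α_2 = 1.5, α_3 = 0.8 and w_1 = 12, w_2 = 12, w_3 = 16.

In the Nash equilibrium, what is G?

∂u_i/∂g_i = α_i − 1, so household i contributes w_i if α_i > 1, else 0.
α_i > 1 for i ∈ {2}; NE contributions (0, 12, 0), G = 12.

12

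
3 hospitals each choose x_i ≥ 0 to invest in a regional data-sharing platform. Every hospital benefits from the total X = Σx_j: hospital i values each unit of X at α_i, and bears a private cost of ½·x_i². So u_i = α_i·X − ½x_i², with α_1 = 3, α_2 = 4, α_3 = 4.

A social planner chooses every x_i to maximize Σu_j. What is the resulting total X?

33

Planner FOC: ∂(Σu_j)/∂x_i = (Σα_j) − x_i = 0, so x_i^SO = Σα_j = 11 for every i; X^SO = 33.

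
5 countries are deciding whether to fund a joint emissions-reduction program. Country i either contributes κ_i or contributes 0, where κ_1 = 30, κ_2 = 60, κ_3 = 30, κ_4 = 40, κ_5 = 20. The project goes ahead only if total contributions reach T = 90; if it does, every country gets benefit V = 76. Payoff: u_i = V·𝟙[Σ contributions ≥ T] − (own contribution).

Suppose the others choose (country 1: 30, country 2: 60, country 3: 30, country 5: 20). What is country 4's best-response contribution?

0

Others' total = 140 ≥ 90; contributing adds cost 40 for no extra benefit.
Best response: 0.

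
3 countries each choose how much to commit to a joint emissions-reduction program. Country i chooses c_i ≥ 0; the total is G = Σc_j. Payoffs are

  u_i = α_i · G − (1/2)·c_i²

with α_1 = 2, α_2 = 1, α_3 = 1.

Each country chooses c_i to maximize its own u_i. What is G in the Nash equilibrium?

Country i's FOC: ∂u_i/∂c_i = α_i − c_i = 0, so c_i* = α_i.
NE contributions = (2, 1, 1); G = 4.

4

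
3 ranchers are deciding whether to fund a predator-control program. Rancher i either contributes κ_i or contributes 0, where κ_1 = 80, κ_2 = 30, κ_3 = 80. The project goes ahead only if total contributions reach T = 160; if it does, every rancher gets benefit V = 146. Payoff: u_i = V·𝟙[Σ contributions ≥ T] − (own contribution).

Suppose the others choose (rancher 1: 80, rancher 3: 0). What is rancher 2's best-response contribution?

0

Others' total = 80. Even contributing 30 gives 110 < 160: no benefit either way.
Best response: 0.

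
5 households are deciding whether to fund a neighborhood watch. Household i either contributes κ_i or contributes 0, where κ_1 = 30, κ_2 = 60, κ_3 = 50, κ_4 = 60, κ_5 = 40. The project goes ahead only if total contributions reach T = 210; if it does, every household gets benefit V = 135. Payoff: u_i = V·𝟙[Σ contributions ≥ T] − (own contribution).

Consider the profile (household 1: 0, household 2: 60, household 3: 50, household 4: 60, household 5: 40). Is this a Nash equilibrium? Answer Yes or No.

Total = 210 ≥ 210: provided.
Household 1 (pledges 0, payoff 135): pledging 30 → total 240, payoff 105. No gain.
Household 2 (pledges 60, payoff 75): dropping to 0 → total 150, payoff 0. No gain.
Household 3 (pledges 50, payoff 85): dropping to 0 → total 160, payoff 0. No gain.
Household 4 (pledges 60, payoff 75): dropping to 0 → total 150, payoff 0. No gain.
Household 5 (pledges 40, payoff 95): dropping to 0 → total 170, payoff 0. No gain.

Yes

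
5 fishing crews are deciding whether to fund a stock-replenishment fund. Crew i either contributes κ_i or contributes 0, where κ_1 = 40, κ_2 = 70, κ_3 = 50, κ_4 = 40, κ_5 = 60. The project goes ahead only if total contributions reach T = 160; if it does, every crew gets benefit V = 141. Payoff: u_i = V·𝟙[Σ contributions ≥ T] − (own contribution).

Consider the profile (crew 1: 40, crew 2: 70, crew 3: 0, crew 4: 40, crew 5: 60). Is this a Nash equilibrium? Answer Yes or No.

Total = 210 ≥ 160: provided.
Crew 1 (pledges 40, payoff 101): dropping to 0 → total 170, payoff 141. Profitable deviation.

No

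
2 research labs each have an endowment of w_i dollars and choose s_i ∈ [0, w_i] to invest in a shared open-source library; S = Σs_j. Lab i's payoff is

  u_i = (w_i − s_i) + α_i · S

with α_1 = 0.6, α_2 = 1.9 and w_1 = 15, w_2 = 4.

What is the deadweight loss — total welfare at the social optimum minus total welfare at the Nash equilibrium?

∂u_i/∂s_i = α_i − 1, so lab i contributes w_i if α_i > 1, else 0.
α_i > 1 for i ∈ {2}; NE contributions (0, 4), S = 4.
W^NE = Σw_i − S^NE + (Σα_i)·S^NE = 19 + 1.5·4 = 25.
Planner: ∂(Σu_j)/∂s_i = Σα_j − 1 = 1.5 > 0, so everyone contributes w_i; S^SO = 19, W^SO = 19 + 1.5·19 = 47.5.
Deadweight loss = 22.5.

22.5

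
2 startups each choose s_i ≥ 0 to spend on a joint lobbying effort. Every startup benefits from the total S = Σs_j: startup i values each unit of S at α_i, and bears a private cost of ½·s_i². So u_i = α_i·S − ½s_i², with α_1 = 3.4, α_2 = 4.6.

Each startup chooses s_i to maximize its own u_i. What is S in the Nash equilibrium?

8

Startup i's FOC: ∂u_i/∂s_i = α_i − s_i = 0, so s_i* = α_i.
NE contributions = (3.4, 4.6); S = 8.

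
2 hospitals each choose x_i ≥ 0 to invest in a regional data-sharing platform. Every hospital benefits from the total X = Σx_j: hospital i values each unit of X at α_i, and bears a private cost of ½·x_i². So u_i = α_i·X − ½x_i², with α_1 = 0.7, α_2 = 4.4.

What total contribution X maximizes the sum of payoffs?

Planner FOC: ∂(Σu_j)/∂x_i = (Σα_j) − x_i = 0, so x_i^SO = Σα_j = 5.1 for every i; X^SO = 10.2.

10.2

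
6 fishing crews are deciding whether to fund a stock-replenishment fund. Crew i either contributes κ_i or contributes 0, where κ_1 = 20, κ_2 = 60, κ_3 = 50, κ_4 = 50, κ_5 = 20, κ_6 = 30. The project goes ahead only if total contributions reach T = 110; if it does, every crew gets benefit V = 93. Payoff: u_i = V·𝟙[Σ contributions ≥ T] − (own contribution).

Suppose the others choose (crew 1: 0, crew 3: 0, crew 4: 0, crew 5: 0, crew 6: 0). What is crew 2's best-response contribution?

0

Others' total = 0. Even contributing 60 gives 60 < 110: no benefit either way.
Best response: 0.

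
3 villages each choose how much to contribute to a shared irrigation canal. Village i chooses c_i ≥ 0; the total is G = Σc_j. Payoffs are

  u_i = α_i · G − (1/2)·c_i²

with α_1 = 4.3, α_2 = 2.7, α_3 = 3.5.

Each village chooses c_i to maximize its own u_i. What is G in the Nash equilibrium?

Village i's FOC: ∂u_i/∂c_i = α_i − c_i = 0, so c_i* = α_i.
NE contributions = (4.3, 2.7, 3.5); G = 10.5.

10.5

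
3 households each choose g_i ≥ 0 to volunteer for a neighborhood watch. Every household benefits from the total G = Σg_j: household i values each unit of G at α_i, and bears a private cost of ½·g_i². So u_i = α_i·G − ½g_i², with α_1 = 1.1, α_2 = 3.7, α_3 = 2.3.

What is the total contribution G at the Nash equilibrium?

7.1

Household i's FOC: ∂u_i/∂g_i = α_i − g_i = 0, so g_i* = α_i.
NE contributions = (1.1, 3.7, 2.3); G = 7.1.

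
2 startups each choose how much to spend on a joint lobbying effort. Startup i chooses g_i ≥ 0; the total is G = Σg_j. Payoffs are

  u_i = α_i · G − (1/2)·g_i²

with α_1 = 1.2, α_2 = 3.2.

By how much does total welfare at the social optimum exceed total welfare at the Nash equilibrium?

Startup i's FOC: ∂u_i/∂g_i = α_i − g_i = 0, so g_i* = α_i.
NE contributions = (1.2, 3.2); G = 4.4.
W^NE = (Σα)·G − ½Σα_i² = 4.4² − ½·11.68 = 13.52.
Planner sets g_i = Σα_j = 4.4 for every i, so G^SO = 2·4.4 = 8.8.
W^SO = (Σα)·G^SO − ½·2·(Σα)² = (2/2)·4.4² = 19.36.
Deadweight loss = W^SO − W^NE = 5.84.

5.84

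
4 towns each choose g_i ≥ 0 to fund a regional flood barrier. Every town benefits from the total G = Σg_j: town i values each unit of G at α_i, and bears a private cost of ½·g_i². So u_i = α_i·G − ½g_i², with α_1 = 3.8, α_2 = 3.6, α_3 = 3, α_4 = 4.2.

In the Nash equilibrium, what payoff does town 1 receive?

48.26

Town i's FOC: ∂u_i/∂g_i = α_i − g_i = 0, so g_i* = α_i.
NE contributions = (3.8, 3.6, 3, 4.2); G = 14.6.
u_1 = α_1·G − ½·(g_1)² = 3.8·14.6 − ½·3.8² = 48.26.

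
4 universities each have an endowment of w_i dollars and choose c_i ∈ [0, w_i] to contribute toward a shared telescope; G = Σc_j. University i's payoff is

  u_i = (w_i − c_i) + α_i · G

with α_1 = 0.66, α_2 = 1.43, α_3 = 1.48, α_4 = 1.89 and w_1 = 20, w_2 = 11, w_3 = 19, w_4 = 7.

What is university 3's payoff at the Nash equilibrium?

∂u_i/∂c_i = α_i − 1, so university i contributes w_i if α_i > 1, else 0.
α_i > 1 for i ∈ {2, 3, 4}; NE contributions (0, 11, 19, 7), G = 37.
u_3 = (19 − 19) + 1.48·37 = 54.76.

54.76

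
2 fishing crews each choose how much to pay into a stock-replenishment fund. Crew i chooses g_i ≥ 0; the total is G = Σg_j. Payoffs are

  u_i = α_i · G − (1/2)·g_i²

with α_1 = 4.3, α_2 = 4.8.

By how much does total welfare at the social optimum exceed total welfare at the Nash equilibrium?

20.765

Crew i's FOC: ∂u_i/∂g_i = α_i − g_i = 0, so g_i* = α_i.
NE contributions = (4.3, 4.8); G = 9.1.
W^NE = (Σα)·G − ½Σα_i² = 9.1² − ½·41.53 = 62.045.
Planner sets g_i = Σα_j = 9.1 for every i, so G^SO = 2·9.1 = 18.2.
W^SO = (Σα)·G^SO − ½·2·(Σα)² = (2/2)·9.1² = 82.81.
Deadweight loss = W^SO − W^NE = 20.765.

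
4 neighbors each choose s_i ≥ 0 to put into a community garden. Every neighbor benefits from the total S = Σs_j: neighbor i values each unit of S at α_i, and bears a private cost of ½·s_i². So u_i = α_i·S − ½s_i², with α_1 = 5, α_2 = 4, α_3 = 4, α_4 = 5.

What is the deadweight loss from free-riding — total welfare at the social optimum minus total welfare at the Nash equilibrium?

365

Neighbor i's FOC: ∂u_i/∂s_i = α_i − s_i = 0, so s_i* = α_i.
NE contributions = (5, 4, 4, 5); S = 18.
W^NE = (Σα)·S − ½Σα_i² = 18² − ½·82 = 283.
Planner sets s_i = Σα_j = 18 for every i, so S^SO = 4·18 = 72.
W^SO = (Σα)·S^SO − ½·4·(Σα)² = (4/2)·18² = 648.
Deadweight loss = W^SO − W^NE = 365.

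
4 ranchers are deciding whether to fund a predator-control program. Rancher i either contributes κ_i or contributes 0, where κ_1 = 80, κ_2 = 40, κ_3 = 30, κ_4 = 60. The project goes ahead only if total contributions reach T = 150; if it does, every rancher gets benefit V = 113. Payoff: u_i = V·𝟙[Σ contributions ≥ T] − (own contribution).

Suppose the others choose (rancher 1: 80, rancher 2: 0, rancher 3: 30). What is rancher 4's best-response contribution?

Others' total = 110. Contributing 60 brings total to 170 ≥ 150: gain V − κ_4 = 53.
Best response: 60.

60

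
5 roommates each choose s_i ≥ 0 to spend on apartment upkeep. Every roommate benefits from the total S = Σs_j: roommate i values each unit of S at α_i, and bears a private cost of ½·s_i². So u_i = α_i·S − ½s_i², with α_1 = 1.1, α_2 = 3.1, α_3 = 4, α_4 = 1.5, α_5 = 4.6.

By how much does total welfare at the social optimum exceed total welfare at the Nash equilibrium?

Roommate i's FOC: ∂u_i/∂s_i = α_i − s_i = 0, so s_i* = α_i.
NE contributions = (1.1, 3.1, 4, 1.5, 4.6); S = 14.3.
W^NE = (Σα)·S − ½Σα_i² = 14.3² − ½·50.23 = 179.375.
Planner sets s_i = Σα_j = 14.3 for every i, so S^SO = 5·14.3 = 71.5.
W^SO = (Σα)·S^SO − ½·5·(Σα)² = (5/2)·14.3² = 511.225.
Deadweight loss = W^SO − W^NE = 331.85.

331.85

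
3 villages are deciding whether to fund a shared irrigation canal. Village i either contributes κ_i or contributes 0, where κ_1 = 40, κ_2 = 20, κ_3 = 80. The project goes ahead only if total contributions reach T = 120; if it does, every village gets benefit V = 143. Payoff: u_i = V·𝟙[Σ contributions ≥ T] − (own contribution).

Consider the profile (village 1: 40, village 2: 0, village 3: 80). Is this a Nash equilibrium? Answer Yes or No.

Yes

Total = 120 ≥ 120: provided.
Village 1 (pledges 40, payoff 103): dropping to 0 → total 80, payoff 0. No gain.
Village 2 (pledges 0, payoff 143): pledging 20 → total 140, payoff 123. No gain.
Village 3 (pledges 80, payoff 63): dropping to 0 → total 40, payoff 0. No gain.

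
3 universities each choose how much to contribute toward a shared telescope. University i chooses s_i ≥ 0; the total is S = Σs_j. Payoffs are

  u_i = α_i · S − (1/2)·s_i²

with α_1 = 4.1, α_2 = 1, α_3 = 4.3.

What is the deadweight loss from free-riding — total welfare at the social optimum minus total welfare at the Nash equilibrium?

62.33

University i's FOC: ∂u_i/∂s_i = α_i − s_i = 0, so s_i* = α_i.
NE contributions = (4.1, 1, 4.3); S = 9.4.
W^NE = (Σα)·S − ½Σα_i² = 9.4² − ½·36.3 = 70.21.
Planner sets s_i = Σα_j = 9.4 for every i, so S^SO = 3·9.4 = 28.2.
W^SO = (Σα)·S^SO − ½·3·(Σα)² = (3/2)·9.4² = 132.54.
Deadweight loss = W^SO − W^NE = 62.33.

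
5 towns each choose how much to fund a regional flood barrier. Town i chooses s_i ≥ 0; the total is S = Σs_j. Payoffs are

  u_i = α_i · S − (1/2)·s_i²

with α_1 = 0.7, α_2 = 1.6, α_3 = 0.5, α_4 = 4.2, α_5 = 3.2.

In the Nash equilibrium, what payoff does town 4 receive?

34.02

Town i's FOC: ∂u_i/∂s_i = α_i − s_i = 0, so s_i* = α_i.
NE contributions = (0.7, 1.6, 0.5, 4.2, 3.2); S = 10.2.
u_4 = α_4·S − ½·(s_4)² = 4.2·10.2 − ½·4.2² = 34.02.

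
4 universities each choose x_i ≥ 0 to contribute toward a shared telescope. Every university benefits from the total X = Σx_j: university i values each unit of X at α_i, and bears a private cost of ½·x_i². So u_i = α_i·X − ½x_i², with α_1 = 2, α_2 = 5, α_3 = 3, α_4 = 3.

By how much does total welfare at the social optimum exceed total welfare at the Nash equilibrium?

University i's FOC: ∂u_i/∂x_i = α_i − x_i = 0, so x_i* = α_i.
NE contributions = (2, 5, 3, 3); X = 13.
W^NE = (Σα)·X − ½Σα_i² = 13² − ½·47 = 145.5.
Planner sets x_i = Σα_j = 13 for every i, so X^SO = 4·13 = 52.
W^SO = (Σα)·X^SO − ½·4·(Σα)² = (4/2)·13² = 338.
Deadweight loss = W^SO − W^NE = 192.5.

192.5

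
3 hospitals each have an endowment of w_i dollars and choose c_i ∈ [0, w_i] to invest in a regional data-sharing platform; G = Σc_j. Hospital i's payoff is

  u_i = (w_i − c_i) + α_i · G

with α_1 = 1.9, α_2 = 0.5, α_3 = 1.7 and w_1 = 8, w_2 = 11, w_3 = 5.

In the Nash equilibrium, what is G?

∂u_i/∂c_i = α_i − 1, so hospital i contributes w_i if α_i > 1, else 0.
α_i > 1 for i ∈ {1, 3}; NE contributions (8, 0, 5), G = 13.

13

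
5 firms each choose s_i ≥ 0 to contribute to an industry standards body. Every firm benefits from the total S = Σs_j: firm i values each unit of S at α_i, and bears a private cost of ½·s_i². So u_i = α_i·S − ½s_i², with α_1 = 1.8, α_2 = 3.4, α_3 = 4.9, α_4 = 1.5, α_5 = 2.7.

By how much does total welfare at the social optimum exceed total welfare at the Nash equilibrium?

330.91

Firm i's FOC: ∂u_i/∂s_i = α_i − s_i = 0, so s_i* = α_i.
NE contributions = (1.8, 3.4, 4.9, 1.5, 2.7); S = 14.3.
W^NE = (Σα)·S − ½Σα_i² = 14.3² − ½·48.35 = 180.315.
Planner sets s_i = Σα_j = 14.3 for every i, so S^SO = 5·14.3 = 71.5.
W^SO = (Σα)·S^SO − ½·5·(Σα)² = (5/2)·14.3² = 511.225.
Deadweight loss = W^SO − W^NE = 330.91.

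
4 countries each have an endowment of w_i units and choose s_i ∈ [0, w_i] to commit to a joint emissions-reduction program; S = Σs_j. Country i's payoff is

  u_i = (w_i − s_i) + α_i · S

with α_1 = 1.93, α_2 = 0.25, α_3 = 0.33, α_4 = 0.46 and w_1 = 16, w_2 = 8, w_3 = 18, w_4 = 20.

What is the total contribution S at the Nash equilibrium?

16

∂u_i/∂s_i = α_i − 1, so country i contributes w_i if α_i > 1, else 0.
α_i > 1 for i ∈ {1}; NE contributions (16, 0, 0, 0), S = 16.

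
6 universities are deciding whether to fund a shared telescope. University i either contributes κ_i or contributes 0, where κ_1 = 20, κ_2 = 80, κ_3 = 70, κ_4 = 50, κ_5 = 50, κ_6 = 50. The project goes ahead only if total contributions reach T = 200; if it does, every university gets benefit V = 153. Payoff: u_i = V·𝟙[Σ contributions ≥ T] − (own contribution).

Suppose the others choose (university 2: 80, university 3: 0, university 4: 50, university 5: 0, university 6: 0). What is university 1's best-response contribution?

0

Others' total = 130. Even contributing 20 gives 150 < 200: no benefit either way.
Best response: 0.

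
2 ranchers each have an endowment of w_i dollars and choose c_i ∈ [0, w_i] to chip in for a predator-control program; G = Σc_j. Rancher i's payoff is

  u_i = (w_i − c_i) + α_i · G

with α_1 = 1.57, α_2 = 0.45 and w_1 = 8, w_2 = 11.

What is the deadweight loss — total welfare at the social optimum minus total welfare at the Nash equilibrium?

∂u_i/∂c_i = α_i − 1, so rancher i contributes w_i if α_i > 1, else 0.
α_i > 1 for i ∈ {1}; NE contributions (8, 0), G = 8.
W^NE = Σw_i − G^NE + (Σα_i)·G^NE = 19 + 1.02·8 = 27.16.
Planner: ∂(Σu_j)/∂c_i = Σα_j − 1 = 1.02 > 0, so everyone contributes w_i; G^SO = 19, W^SO = 19 + 1.02·19 = 38.38.
Deadweight loss = 11.22.

11.22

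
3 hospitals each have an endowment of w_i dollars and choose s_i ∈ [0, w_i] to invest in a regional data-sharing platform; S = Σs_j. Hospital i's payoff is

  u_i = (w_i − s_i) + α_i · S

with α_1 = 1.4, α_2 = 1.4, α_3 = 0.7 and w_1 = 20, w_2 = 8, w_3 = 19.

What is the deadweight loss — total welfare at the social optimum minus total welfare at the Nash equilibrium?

∂u_i/∂s_i = α_i − 1, so hospital i contributes w_i if α_i > 1, else 0.
α_i > 1 for i ∈ {1, 2}; NE contributions (20, 8, 0), S = 28.
W^NE = Σw_i − S^NE + (Σα_i)·S^NE = 47 + 2.5·28 = 117.
Planner: ∂(Σu_j)/∂s_i = Σα_j − 1 = 2.5 > 0, so everyone contributes w_i; S^SO = 47, W^SO = 47 + 2.5·47 = 164.5.
Deadweight loss = 47.5.

47.5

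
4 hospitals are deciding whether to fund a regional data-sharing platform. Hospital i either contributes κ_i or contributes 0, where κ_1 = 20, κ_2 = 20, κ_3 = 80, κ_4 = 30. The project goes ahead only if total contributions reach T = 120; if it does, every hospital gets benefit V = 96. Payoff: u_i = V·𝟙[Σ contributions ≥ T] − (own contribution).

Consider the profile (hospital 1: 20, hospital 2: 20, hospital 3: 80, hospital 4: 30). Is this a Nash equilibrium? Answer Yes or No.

Total = 150 ≥ 120: provided.
Hospital 1 (pledges 20, payoff 76): dropping to 0 → total 130, payoff 96. Profitable deviation.

No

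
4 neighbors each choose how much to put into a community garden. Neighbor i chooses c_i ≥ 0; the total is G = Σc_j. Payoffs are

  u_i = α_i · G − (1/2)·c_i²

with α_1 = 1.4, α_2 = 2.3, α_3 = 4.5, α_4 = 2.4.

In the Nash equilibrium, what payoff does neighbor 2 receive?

Neighbor i's FOC: ∂u_i/∂c_i = α_i − c_i = 0, so c_i* = α_i.
NE contributions = (1.4, 2.3, 4.5, 2.4); G = 10.6.
u_2 = α_2·G − ½·(c_2)² = 2.3·10.6 − ½·2.3² = 21.735.

21.735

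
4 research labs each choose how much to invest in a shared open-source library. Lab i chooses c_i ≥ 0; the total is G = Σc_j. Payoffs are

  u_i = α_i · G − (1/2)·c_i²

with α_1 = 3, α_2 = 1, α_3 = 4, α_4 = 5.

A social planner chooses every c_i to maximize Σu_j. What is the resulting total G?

Planner FOC: ∂(Σu_j)/∂c_i = (Σα_j) − c_i = 0, so c_i^SO = Σα_j = 13 for every i; G^SO = 52.

52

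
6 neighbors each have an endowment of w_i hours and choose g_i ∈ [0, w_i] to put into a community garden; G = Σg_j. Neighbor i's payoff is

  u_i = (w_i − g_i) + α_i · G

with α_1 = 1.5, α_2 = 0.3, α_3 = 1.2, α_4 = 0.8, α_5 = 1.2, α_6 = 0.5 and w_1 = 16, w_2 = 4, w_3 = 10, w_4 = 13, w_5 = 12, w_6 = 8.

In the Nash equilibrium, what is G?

38

∂u_i/∂g_i = α_i − 1, so neighbor i contributes w_i if α_i > 1, else 0.
α_i > 1 for i ∈ {1, 3, 5}; NE contributions (16, 0, 10, 0, 12, 0), G = 38.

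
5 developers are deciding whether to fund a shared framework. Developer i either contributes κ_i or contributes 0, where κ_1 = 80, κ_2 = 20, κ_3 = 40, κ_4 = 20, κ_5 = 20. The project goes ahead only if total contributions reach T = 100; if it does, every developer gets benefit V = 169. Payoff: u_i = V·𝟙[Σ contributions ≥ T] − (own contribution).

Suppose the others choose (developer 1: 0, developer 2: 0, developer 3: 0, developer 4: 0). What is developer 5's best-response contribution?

Others' total = 0. Even contributing 20 gives 20 < 100: no benefit either way.
Best response: 0.

0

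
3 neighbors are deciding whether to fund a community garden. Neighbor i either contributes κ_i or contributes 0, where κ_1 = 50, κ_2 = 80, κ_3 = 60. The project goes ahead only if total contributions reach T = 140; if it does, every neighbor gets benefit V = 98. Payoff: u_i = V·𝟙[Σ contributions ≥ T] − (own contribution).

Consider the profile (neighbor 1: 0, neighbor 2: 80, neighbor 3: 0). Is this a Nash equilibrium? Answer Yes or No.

Total = 80 < 140: not provided.
Neighbor 1 (pledges 0, payoff 0): pledging 50 → total 130, payoff -50. No gain.
Neighbor 2 (pledges 80, payoff -80): dropping to 0 → total 0, payoff 0. Profitable deviation.

No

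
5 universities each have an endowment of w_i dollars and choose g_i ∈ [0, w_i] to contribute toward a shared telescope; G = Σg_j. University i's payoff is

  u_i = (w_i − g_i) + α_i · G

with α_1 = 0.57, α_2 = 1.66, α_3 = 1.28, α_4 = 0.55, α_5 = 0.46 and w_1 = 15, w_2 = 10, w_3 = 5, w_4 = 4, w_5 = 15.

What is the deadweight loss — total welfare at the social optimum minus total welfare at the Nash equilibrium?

119.68

∂u_i/∂g_i = α_i − 1, so university i contributes w_i if α_i > 1, else 0.
α_i > 1 for i ∈ {2, 3}; NE contributions (0, 10, 5, 0, 0), G = 15.
W^NE = Σw_i − G^NE + (Σα_i)·G^NE = 49 + 3.52·15 = 101.8.
Planner: ∂(Σu_j)/∂g_i = Σα_j − 1 = 3.52 > 0, so everyone contributes w_i; G^SO = 49, W^SO = 49 + 3.52·49 = 221.48.
Deadweight loss = 119.68.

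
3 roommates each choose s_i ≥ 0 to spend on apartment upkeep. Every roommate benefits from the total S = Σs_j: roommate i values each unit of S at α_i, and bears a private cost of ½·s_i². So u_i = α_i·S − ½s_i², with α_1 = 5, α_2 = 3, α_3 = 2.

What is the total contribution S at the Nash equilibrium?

Roommate i's FOC: ∂u_i/∂s_i = α_i − s_i = 0, so s_i* = α_i.
NE contributions = (5, 3, 2); S = 10.

10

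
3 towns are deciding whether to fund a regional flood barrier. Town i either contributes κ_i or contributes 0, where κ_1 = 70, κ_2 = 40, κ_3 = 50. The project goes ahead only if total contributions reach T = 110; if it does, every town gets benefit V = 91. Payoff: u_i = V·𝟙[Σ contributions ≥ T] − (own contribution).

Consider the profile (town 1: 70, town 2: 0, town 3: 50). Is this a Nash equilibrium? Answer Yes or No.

Total = 120 ≥ 110: provided.
Town 1 (pledges 70, payoff 21): dropping to 0 → total 50, payoff 0. No gain.
Town 2 (pledges 0, payoff 91): pledging 40 → total 160, payoff 51. No gain.
Town 3 (pledges 50, payoff 41): dropping to 0 → total 70, payoff 0. No gain.

Yes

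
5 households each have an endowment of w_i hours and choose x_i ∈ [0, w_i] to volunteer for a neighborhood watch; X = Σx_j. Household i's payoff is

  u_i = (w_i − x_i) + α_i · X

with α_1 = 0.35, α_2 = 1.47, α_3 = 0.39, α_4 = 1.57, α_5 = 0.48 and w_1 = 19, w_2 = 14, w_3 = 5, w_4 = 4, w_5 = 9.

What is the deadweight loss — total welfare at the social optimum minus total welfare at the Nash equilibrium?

∂u_i/∂x_i = α_i − 1, so household i contributes w_i if α_i > 1, else 0.
α_i > 1 for i ∈ {2, 4}; NE contributions (0, 14, 0, 4, 0), X = 18.
W^NE = Σw_i − X^NE + (Σα_i)·X^NE = 51 + 3.26·18 = 109.68.
Planner: ∂(Σu_j)/∂x_i = Σα_j − 1 = 3.26 > 0, so everyone contributes w_i; X^SO = 51, W^SO = 51 + 3.26·51 = 217.26.
Deadweight loss = 107.58.

107.58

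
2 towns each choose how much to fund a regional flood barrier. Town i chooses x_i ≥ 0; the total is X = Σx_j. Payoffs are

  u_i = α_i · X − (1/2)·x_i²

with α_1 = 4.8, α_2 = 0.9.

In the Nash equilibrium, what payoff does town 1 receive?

15.84

Town i's FOC: ∂u_i/∂x_i = α_i − x_i = 0, so x_i* = α_i.
NE contributions = (4.8, 0.9); X = 5.7.
u_1 = α_1·X − ½·(x_1)² = 4.8·5.7 − ½·4.8² = 15.84.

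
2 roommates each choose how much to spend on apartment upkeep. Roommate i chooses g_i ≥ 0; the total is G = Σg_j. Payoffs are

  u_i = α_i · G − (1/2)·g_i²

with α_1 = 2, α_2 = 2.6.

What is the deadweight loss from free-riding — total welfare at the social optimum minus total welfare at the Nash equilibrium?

5.38

Roommate i's FOC: ∂u_i/∂g_i = α_i − g_i = 0, so g_i* = α_i.
NE contributions = (2, 2.6); G = 4.6.
W^NE = (Σα)·G − ½Σα_i² = 4.6² − ½·10.76 = 15.78.
Planner sets g_i = Σα_j = 4.6 for every i, so G^SO = 2·4.6 = 9.2.
W^SO = (Σα)·G^SO − ½·2·(Σα)² = (2/2)·4.6² = 21.16.
Deadweight loss = W^SO − W^NE = 5.38.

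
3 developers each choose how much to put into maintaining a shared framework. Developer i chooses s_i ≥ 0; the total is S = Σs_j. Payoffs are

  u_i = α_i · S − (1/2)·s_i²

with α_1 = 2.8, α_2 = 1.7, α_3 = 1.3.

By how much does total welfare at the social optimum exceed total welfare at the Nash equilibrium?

Developer i's FOC: ∂u_i/∂s_i = α_i − s_i = 0, so s_i* = α_i.
NE contributions = (2.8, 1.7, 1.3); S = 5.8.
W^NE = (Σα)·S − ½Σα_i² = 5.8² − ½·12.42 = 27.43.
Planner sets s_i = Σα_j = 5.8 for every i, so S^SO = 3·5.8 = 17.4.
W^SO = (Σα)·S^SO − ½·3·(Σα)² = (3/2)·5.8² = 50.46.
Deadweight loss = W^SO − W^NE = 23.03.

23.03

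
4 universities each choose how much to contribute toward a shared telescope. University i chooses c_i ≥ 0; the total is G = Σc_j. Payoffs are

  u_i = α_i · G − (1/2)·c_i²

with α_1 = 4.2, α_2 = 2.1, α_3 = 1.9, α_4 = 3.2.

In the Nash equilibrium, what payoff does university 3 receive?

University i's FOC: ∂u_i/∂c_i = α_i − c_i = 0, so c_i* = α_i.
NE contributions = (4.2, 2.1, 1.9, 3.2); G = 11.4.
u_3 = α_3·G − ½·(c_3)² = 1.9·11.4 − ½·1.9² = 19.855.

19.855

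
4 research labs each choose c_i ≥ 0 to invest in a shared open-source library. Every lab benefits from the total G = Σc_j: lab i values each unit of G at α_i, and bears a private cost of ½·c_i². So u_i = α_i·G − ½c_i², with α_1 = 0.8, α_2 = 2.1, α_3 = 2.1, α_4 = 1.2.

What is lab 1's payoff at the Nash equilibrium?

4.64

Lab i's FOC: ∂u_i/∂c_i = α_i − c_i = 0, so c_i* = α_i.
NE contributions = (0.8, 2.1, 2.1, 1.2); G = 6.2.
u_1 = α_1·G − ½·(c_1)² = 0.8·6.2 − ½·0.8² = 4.64.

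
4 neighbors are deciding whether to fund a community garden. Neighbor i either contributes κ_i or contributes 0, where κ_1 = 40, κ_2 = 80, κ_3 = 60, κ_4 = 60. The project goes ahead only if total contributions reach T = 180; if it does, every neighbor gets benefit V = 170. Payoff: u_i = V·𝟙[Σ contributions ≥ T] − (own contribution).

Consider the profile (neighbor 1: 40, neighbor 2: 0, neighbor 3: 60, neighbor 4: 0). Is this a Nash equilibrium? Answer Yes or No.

No

Total = 100 < 180: not provided.
Neighbor 1 (pledges 40, payoff -40): dropping to 0 → total 60, payoff 0. Profitable deviation.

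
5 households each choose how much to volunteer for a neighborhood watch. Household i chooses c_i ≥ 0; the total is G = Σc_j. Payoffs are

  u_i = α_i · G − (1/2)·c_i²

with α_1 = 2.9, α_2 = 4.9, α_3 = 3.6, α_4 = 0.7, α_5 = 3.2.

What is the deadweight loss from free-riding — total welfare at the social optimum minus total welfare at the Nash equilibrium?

379.19

Household i's FOC: ∂u_i/∂c_i = α_i − c_i = 0, so c_i* = α_i.
NE contributions = (2.9, 4.9, 3.6, 0.7, 3.2); G = 15.3.
W^NE = (Σα)·G − ½Σα_i² = 15.3² − ½·56.11 = 206.035.
Planner sets c_i = Σα_j = 15.3 for every i, so G^SO = 5·15.3 = 76.5.
W^SO = (Σα)·G^SO − ½·5·(Σα)² = (5/2)·15.3² = 585.225.
Deadweight loss = W^SO − W^NE = 379.19.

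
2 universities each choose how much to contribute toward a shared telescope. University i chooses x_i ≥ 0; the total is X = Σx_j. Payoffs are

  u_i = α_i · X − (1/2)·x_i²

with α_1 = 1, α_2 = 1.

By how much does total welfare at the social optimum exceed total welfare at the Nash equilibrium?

1

University i's FOC: ∂u_i/∂x_i = α_i − x_i = 0, so x_i* = α_i.
NE contributions = (1, 1); X = 2.
W^NE = (Σα)·X − ½Σα_i² = 2² − ½·2 = 3.
Planner sets x_i = Σα_j = 2 for every i, so X^SO = 2·2 = 4.
W^SO = (Σα)·X^SO − ½·2·(Σα)² = (2/2)·2² = 4.
Deadweight loss = W^SO − W^NE = 1.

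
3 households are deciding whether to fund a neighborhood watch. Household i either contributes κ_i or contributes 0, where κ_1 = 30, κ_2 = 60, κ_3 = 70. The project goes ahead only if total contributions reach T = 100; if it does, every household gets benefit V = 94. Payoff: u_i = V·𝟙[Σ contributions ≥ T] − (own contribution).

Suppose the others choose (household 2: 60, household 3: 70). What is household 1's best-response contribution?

0

Others' total = 130 ≥ 100; contributing adds cost 30 for no extra benefit.
Best response: 0.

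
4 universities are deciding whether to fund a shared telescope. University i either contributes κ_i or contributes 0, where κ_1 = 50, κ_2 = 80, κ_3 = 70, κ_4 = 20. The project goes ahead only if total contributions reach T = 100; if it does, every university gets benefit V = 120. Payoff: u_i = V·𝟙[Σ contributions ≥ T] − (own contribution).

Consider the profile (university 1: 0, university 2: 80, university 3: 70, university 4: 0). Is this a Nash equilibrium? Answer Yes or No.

Yes

Total = 150 ≥ 100: provided.
University 1 (pledges 0, payoff 120): pledging 50 → total 200, payoff 70. No gain.
University 2 (pledges 80, payoff 40): dropping to 0 → total 70, payoff 0. No gain.
University 3 (pledges 70, payoff 50): dropping to 0 → total 80, payoff 0. No gain.
University 4 (pledges 0, payoff 120): pledging 20 → total 170, payoff 100. No gain.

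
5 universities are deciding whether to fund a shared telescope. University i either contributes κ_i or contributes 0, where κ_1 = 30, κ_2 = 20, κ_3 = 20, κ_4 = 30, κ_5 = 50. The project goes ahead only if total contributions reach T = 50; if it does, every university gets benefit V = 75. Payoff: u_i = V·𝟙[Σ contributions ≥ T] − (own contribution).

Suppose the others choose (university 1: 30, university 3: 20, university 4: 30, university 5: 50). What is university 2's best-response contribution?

0

Others' total = 130 ≥ 50; contributing adds cost 20 for no extra benefit.
Best response: 0.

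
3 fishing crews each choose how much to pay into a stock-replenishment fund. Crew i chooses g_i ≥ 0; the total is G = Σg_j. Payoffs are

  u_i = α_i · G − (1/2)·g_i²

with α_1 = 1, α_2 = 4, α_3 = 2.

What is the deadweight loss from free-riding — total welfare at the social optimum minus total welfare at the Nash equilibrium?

35

Crew i's FOC: ∂u_i/∂g_i = α_i − g_i = 0, so g_i* = α_i.
NE contributions = (1, 4, 2); G = 7.
W^NE = (Σα)·G − ½Σα_i² = 7² − ½·21 = 38.5.
Planner sets g_i = Σα_j = 7 for every i, so G^SO = 3·7 = 21.
W^SO = (Σα)·G^SO − ½·3·(Σα)² = (3/2)·7² = 73.5.
Deadweight loss = W^SO − W^NE = 35.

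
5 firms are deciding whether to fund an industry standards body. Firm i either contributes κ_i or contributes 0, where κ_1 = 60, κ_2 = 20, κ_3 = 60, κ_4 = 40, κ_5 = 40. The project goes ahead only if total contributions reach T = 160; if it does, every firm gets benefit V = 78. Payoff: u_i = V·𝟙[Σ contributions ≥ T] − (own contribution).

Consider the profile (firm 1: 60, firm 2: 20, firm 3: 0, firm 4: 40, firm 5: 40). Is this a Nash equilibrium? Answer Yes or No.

Total = 160 ≥ 160: provided.
Firm 1 (pledges 60, payoff 18): dropping to 0 → total 100, payoff 0. No gain.
Firm 2 (pledges 20, payoff 58): dropping to 0 → total 140, payoff 0. No gain.
Firm 3 (pledges 0, payoff 78): pledging 60 → total 220, payoff 18. No gain.
Firm 4 (pledges 40, payoff 38): dropping to 0 → total 120, payoff 0. No gain.
Firm 5 (pledges 40, payoff 38): dropping to 0 → total 120, payoff 0. No gain.

Yes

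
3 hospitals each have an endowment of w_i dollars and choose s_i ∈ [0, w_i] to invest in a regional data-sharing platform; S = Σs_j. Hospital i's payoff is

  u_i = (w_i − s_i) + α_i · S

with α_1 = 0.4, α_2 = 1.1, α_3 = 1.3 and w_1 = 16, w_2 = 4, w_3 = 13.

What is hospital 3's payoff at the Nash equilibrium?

22.1

∂u_i/∂s_i = α_i − 1, so hospital i contributes w_i if α_i > 1, else 0.
α_i > 1 for i ∈ {2, 3}; NE contributions (0, 4, 13), S = 17.
u_3 = (13 − 13) + 1.3·17 = 22.1.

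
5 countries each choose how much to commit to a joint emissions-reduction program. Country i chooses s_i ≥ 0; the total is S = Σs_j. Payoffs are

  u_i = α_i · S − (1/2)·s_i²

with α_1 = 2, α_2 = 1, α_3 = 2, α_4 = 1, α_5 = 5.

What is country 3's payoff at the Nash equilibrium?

20

Country i's FOC: ∂u_i/∂s_i = α_i − s_i = 0, so s_i* = α_i.
NE contributions = (2, 1, 2, 1, 5); S = 11.
u_3 = α_3·S − ½·(s_3)² = 2·11 − ½·2² = 20.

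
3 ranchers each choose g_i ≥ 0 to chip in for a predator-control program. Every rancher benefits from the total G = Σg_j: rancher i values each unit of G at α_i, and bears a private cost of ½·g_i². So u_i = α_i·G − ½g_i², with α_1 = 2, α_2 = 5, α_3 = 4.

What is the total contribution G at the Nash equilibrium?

Rancher i's FOC: ∂u_i/∂g_i = α_i − g_i = 0, so g_i* = α_i.
NE contributions = (2, 5, 4); G = 11.

11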